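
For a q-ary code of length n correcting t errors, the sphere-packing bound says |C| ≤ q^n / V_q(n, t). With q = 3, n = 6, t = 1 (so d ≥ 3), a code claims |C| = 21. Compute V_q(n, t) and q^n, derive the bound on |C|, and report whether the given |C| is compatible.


V_q(n, t) = 13, q^n = 729, Hamming bound = 56, |C| = 21 ≤ bound (satisfied).

Step 1: Compute V_q(n, t) = Σ_{j=0}^1 C(n, j) (q−1)^j.
  j = 0: C(6,0)·(2)^0 = 1·1 = 1.
  j = 1: C(6,1)·(2)^1 = 6·2 = 12.
  V_q(n, t) = 1 + 12 = 13.
Step 2: q^n = 3^6 = 729.
Step 3: Hamming bound ⌊q^n / V_q(n,t)⌋ = ⌊729/13⌋ = 56.
Step 4: Compare |C| = 21 to 56: satisfied.
The claimed |C| lies below the Hamming bound.


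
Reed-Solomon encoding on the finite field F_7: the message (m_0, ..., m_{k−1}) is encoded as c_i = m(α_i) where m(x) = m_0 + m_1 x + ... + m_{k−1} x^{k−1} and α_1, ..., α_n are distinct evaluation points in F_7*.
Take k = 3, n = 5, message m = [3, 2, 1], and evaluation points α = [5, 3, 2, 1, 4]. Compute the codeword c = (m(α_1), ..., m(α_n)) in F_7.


c = [3, 4, 4, 6, 6]

Message polynomial: m(x) = 3 + 2·x + 1·x^2 (mod 7).
For each evaluation point α_i, compute m(α_i) mod 7:
  α_1 = 5: Horner steps 1 → 0 → 3, so m(5) = 3.
  α_2 = 3: Horner steps 1 → 5 → 4, so m(3) = 4.
  α_3 = 2: Horner steps 1 → 4 → 4, so m(2) = 4.
  α_4 = 1: Horner steps 1 → 3 → 6, so m(1) = 6.
  α_5 = 4: Horner steps 1 → 6 → 6, so m(4) = 6.
Codeword c = [3, 4, 4, 6, 6] ∈ F_7^5.


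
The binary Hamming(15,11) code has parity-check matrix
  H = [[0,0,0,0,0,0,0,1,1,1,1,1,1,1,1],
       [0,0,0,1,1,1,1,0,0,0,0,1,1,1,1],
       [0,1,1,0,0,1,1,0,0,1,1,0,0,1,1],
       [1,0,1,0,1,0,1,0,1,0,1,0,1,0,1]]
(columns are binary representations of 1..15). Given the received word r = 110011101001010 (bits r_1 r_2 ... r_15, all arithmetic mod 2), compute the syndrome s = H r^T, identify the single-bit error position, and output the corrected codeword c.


s = (1, 1, 0, 0)^T, error position = 12, corrected codeword c = 110011101000010

Compute s = H r^T mod 2 one row at a time:
  s_1 = 0 + 1 + 0 + 0 + 1 + 0 + 1 + 0 = 3 ≡ 1 (mod 2).
  s_2 = 0 + 1 + 1 + 1 + 1 + 0 + 1 + 0 = 5 ≡ 1 (mod 2).
  s_3 = 1 + 0 + 1 + 1 + 0 + 0 + 1 + 0 = 4 ≡ 0 (mod 2).
  s_4 = 1 + 0 + 1 + 1 + 1 + 0 + 0 + 0 = 4 ≡ 0 (mod 2).
s = (1, 1, 0, 0)^T — this equals column 12 of H (binary 1100), so error is at position 12.
Correct: flip bit 12 of r = 110011101001010 to get c = 110011101000010.


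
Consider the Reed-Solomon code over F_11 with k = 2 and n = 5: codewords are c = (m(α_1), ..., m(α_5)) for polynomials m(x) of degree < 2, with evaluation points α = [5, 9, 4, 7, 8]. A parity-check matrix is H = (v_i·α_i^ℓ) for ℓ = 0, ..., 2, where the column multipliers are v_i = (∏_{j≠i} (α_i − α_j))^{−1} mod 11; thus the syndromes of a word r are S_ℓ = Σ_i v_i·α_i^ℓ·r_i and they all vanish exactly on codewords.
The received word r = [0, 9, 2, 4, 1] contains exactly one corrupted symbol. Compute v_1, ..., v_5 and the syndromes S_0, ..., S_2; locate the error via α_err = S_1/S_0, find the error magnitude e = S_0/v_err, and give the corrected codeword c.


S = (5, 3, 4), error at position 1, error magnitude e = 1, c = [10, 9, 2, 4, 1].

Step 1: column multipliers v_i = (∏_{j≠i}(α_i − α_j))^{−1} mod 11.
  i = 1 (α = 5): (5−9)(5−4)(5−7)(5−8) = (−4)·1·(−2)·(−3) = −24 ≡ 9, so v_1 = 9^{−1} = 5 (mod 11).
  i = 2 (α = 9): (9−5)(9−4)(9−7)(9−8) = 4·5·2·1 = 40 ≡ 7, so v_2 = 7^{−1} = 8 (mod 11).
  i = 3 (α = 4): (4−5)(4−9)(4−7)(4−8) = (−1)·(−5)·(−3)·(−4) = 60 ≡ 5, so v_3 = 5^{−1} = 9 (mod 11).
  i = 4 (α = 7): (7−5)(7−9)(7−4)(7−8) = 2·(−2)·3·(−1) = 12 ≡ 1, so v_4 = 1^{−1} = 1 (mod 11).
  i = 5 (α = 8): (8−5)(8−9)(8−4)(8−7) = 3·(−1)·4·1 = −12 ≡ 10, so v_5 = 10^{−1} = 10 (mod 11).
  v = [5, 8, 9, 1, 10].
Step 2: syndromes of r = [0, 9, 2, 4, 1] (all sums mod 11).
  S_0 = Σ v_i r_i = 5·0 + 8·9 + 9·2 + 1·4 + 10·1 = 104 ≡ 5.
  S_1 = Σ v_i α_i r_i = 5·5·0 + 8·9·9 + 9·4·2 + 1·7·4 + 10·8·1 = 828 ≡ 3.
  α_i^2 mod 11 = [3, 4, 5, 5, 9].
  S_2 = Σ v_i α_i^2 r_i = 5·3·0 + 8·4·9 + 9·5·2 + 1·5·4 + 10·9·1 = 488 ≡ 4.
  S = (5, 3, 4) ≠ 0, so r is not a codeword (an error is present).
Step 3: locate the error. For a single error e at position i, S_ℓ = v_i·e·α_i^ℓ, so α_err = S_1/S_0.
  S_0^{−1} = 5^{−1} = 9 (mod 11), so α_err = 3·9 = 27 ≡ 5 = α_1. Error position i = 1.
  Consistency check: S_2/S_1 = 4·4 = 16 ≡ 5 = α_err ✓ (single-error assumption holds).
Step 4: error magnitude e = S_0/v_1 = S_0·∏_{j≠1}(α_1 − α_j) = 5·9 = 45 ≡ 1 (mod 11).
Step 5: correct position 1: c_1 = r_1 − e = 0 − 1 ≡ 10 (mod 11). Hence c = [10, 9, 2, 4, 1].
  Check: interpolating c through the α_i gives m(x) = 3 + 8·x (degree < 2) with m(α_i) = c_i for every i, so c is indeed a codeword.


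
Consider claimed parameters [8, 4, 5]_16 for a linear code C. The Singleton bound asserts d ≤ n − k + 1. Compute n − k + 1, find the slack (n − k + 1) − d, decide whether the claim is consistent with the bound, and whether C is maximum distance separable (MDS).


Singleton RHS = n − k + 1 = 5, slack = 0, bound satisfied, MDS.

Singleton bound: d ≤ n − k + 1.
Here n = 8, k = 4, so n − k + 1 = 5.
Given d = 5, check d ≤ 5: YES.
Slack = (n − k + 1) − d = 0.
The code is MDS (slack = 0).
Description: the claimed parameters are [8, 4, 5]_16; such a code would be MDS (meets Singleton bound).


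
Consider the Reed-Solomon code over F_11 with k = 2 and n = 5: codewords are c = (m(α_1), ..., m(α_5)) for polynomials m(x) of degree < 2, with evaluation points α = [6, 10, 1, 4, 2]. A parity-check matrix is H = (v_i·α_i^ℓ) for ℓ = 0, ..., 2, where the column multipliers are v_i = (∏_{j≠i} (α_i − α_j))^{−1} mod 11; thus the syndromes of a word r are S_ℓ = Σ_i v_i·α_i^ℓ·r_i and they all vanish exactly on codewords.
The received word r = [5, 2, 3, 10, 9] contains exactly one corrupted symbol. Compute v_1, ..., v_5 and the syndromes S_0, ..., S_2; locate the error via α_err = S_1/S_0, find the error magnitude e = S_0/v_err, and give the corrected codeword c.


S = (1, 6, 3), error at position 1, error magnitude e = 5, c = [0, 2, 3, 10, 9].

Step 1: column multipliers v_i = (∏_{j≠i}(α_i − α_j))^{−1} mod 11.
  i = 1 (α = 6): (6−10)(6−1)(6−4)(6−2) = (−4)·5·2·4 = −160 ≡ 5, so v_1 = 5^{−1} = 9 (mod 11).
  i = 2 (α = 10): (10−6)(10−1)(10−4)(10−2) = 4·9·6·8 = 1728 ≡ 1, so v_2 = 1^{−1} = 1 (mod 11).
  i = 3 (α = 1): (1−6)(1−10)(1−4)(1−2) = (−5)·(−9)·(−3)·(−1) = 135 ≡ 3, so v_3 = 3^{−1} = 4 (mod 11).
  i = 4 (α = 4): (4−6)(4−10)(4−1)(4−2) = (−2)·(−6)·3·2 = 72 ≡ 6, so v_4 = 6^{−1} = 2 (mod 11).
  i = 5 (α = 2): (2−6)(2−10)(2−1)(2−4) = (−4)·(−8)·1·(−2) = −64 ≡ 2, so v_5 = 2^{−1} = 6 (mod 11).
  v = [9, 1, 4, 2, 6].
Step 2: syndromes of r = [5, 2, 3, 10, 9] (all sums mod 11).
  S_0 = Σ v_i r_i = 9·5 + 1·2 + 4·3 + 2·10 + 6·9 = 133 ≡ 1.
  S_1 = Σ v_i α_i r_i = 9·6·5 + 1·10·2 + 4·1·3 + 2·4·10 + 6·2·9 = 490 ≡ 6.
  α_i^2 mod 11 = [3, 1, 1, 5, 4].
  S_2 = Σ v_i α_i^2 r_i = 9·3·5 + 1·1·2 + 4·1·3 + 2·5·10 + 6·4·9 = 465 ≡ 3.
  S = (1, 6, 3) ≠ 0, so r is not a codeword (an error is present).
Step 3: locate the error. For a single error e at position i, S_ℓ = v_i·e·α_i^ℓ, so α_err = S_1/S_0.
  S_0^{−1} = 1^{−1} = 1 (mod 11), so α_err = 6·1 = 6 ≡ 6 = α_1. Error position i = 1.
  Consistency check: S_2/S_1 = 3·2 = 6 ≡ 6 = α_err ✓ (single-error assumption holds).
Step 4: error magnitude e = S_0/v_1 = S_0·∏_{j≠1}(α_1 − α_j) = 1·5 = 5 ≡ 5 (mod 11).
Step 5: correct position 1: c_1 = r_1 − e = 5 − 5 ≡ 0 (mod 11). Hence c = [0, 2, 3, 10, 9].
  Check: interpolating c through the α_i gives m(x) = 8 + 6·x (degree < 2) with m(α_i) = c_i for every i, so c is indeed a codeword.


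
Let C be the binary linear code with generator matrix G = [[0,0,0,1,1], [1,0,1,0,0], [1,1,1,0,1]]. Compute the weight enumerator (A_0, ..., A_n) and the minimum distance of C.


Weight distribution: A_0 = 1, A_2 = 4, A_4 = 3. Minimum distance d = 2.

Enumerate all 2^3 = 8 messages m ∈ F_2^3.
For each, compute codeword c = mG in F_2^5, then tally its weight.
  m = 000 → c = 00000, weight = 0.
  m = 100 → c = 00011, weight = 2.
  m = 010 → c = 10100, weight = 2.
  m = 110 → c = 10111, weight = 4.
  m = 001 → c = 11101, weight = 4.
  m = 101 → c = 11110, weight = 4.
  m = 011 → c = 01001, weight = 2.
  m = 111 → c = 01010, weight = 2.
Tally weights:
  weight 0: 1 codewords.
  weight 2: 4 codewords.
  weight 4: 3 codewords.
Minimum distance d = smallest w > 0 with A_w > 0 = 2.
Sanity: Σ A_w = 8 = 2^3 = 8 ✓.


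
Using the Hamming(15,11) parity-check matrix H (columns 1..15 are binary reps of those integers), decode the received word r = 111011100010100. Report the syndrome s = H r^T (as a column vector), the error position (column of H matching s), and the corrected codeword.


s = (0, 0, 1, 0)^T, error position = 2, corrected codeword c = 101011100010100

Compute s = H r^T mod 2 one row at a time:
  s_1 = 0 + 0 + 0 + 1 + 0 + 1 + 0 + 0 = 2 ≡ 0 (mod 2).
  s_2 = 0 + 1 + 1 + 1 + 0 + 1 + 0 + 0 = 4 ≡ 0 (mod 2).
  s_3 = 1 + 1 + 1 + 1 + 0 + 1 + 0 + 0 = 5 ≡ 1 (mod 2).
  s_4 = 1 + 1 + 1 + 1 + 0 + 1 + 1 + 0 = 6 ≡ 0 (mod 2).
s = (0, 0, 1, 0)^T — this equals column 2 of H (binary 0010), so error is at position 2.
Correct: flip bit 2 of r = 111011100010100 to get c = 101011100010100.


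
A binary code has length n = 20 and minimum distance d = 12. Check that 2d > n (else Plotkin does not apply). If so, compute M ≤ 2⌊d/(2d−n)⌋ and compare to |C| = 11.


Plotkin bound M ≤ 6; given |C| = 11 > bound (violated).

Check applicability: 2d = 24, n = 20.
2d − n = 4 > 0, so Plotkin applies.
Compute d/(2d−n) = 12/4 ≈ 3.0000.
⌊d/(2d−n)⌋ = 3.
Plotkin bound: M ≤ 2·3 = 6.
Given |C| = 11, check: VIOLATED.
This |C| is above the Plotkin bound, so no binary code with n = 20, d = 12 and 11 codewords exists.


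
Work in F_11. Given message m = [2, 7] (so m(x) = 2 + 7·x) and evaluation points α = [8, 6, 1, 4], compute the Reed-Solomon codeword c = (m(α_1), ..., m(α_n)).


c = [3, 0, 9, 8]

Message polynomial: m(x) = 2 + 7·x (mod 11).
For each evaluation point α_i, compute m(α_i) mod 11:
  α_1 = 8: Horner steps 7 → 3, so m(8) = 3.
  α_2 = 6: Horner steps 7 → 0, so m(6) = 0.
  α_3 = 1: Horner steps 7 → 9, so m(1) = 9.
  α_4 = 4: Horner steps 7 → 8, so m(4) = 8.
Codeword c = [3, 0, 9, 8] ∈ F_11^4.


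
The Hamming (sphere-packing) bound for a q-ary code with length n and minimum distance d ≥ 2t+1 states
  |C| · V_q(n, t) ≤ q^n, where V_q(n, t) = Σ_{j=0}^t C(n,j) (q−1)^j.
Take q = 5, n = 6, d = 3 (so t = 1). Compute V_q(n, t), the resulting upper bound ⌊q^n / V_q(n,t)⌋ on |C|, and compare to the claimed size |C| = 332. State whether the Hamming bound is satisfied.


V_q(n, t) = 25, q^n = 15625, Hamming bound = 625, |C| = 332 ≤ bound (satisfied).

Step 1: Compute V_q(n, t) = Σ_{j=0}^1 C(n, j) (q−1)^j.
  j = 0: C(6,0)·(4)^0 = 1·1 = 1.
  j = 1: C(6,1)·(4)^1 = 6·4 = 24.
  V_q(n, t) = 1 + 24 = 25.
Step 2: q^n = 5^6 = 15625.
Step 3: Hamming bound ⌊q^n / V_q(n,t)⌋ = ⌊15625/25⌋ = 625.
Step 4: Compare |C| = 332 to 625: satisfied.
The claimed |C| lies below the Hamming bound.


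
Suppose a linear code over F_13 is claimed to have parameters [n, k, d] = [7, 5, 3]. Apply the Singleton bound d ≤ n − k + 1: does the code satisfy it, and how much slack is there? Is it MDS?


Singleton RHS = n − k + 1 = 3, slack = 0, bound satisfied, MDS.

Singleton bound: d ≤ n − k + 1.
Here n = 7, k = 5, so n − k + 1 = 3.
Given d = 3, check d ≤ 3: YES.
Slack = (n − k + 1) − d = 0.
The code is MDS (slack = 0).
Description: the claimed parameters are [7, 5, 3]_13; such a code would be MDS (meets Singleton bound).


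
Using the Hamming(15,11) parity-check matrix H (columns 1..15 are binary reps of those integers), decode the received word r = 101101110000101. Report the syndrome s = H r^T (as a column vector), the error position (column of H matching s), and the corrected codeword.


s = (1, 1, 0, 1)^T, error position = 13, corrected codeword c = 101101110000001

Compute s = H r^T mod 2 one row at a time:
  s_1 = 1 + 0 + 0 + 0 + 0 + 1 + 0 + 1 = 3 ≡ 1 (mod 2).
  s_2 = 1 + 0 + 1 + 1 + 0 + 1 + 0 + 1 = 5 ≡ 1 (mod 2).
  s_3 = 0 + 1 + 1 + 1 + 0 + 0 + 0 + 1 = 4 ≡ 0 (mod 2).
  s_4 = 1 + 1 + 0 + 1 + 0 + 0 + 1 + 1 = 5 ≡ 1 (mod 2).
s = (1, 1, 0, 1)^T — this equals column 13 of H (binary 1101), so error is at position 13.
Correct: flip bit 13 of r = 101101110000101 to get c = 101101110000001.


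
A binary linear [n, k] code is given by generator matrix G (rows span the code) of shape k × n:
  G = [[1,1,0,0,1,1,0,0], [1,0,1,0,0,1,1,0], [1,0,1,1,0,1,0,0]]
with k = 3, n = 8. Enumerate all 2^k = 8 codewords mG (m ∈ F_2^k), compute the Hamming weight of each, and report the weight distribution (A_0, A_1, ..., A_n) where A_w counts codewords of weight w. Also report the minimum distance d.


Weight distribution: A_0 = 1, A_2 = 1, A_4 = 5, A_6 = 1. Minimum distance d = 2.

Enumerate all 2^3 = 8 messages m ∈ F_2^3.
For each, compute codeword c = mG in F_2^8, then tally its weight.
  m = 000 → c = 00000000, weight = 0.
  m = 100 → c = 11001100, weight = 4.
  m = 010 → c = 10100110, weight = 4.
  m = 110 → c = 01101010, weight = 4.
  m = 001 → c = 10110100, weight = 4.
  m = 101 → c = 01111000, weight = 4.
  m = 011 → c = 00010010, weight = 2.
  m = 111 → c = 11011110, weight = 6.
Tally weights:
  weight 0: 1 codewords.
  weight 2: 1 codewords.
  weight 4: 5 codewords.
  weight 6: 1 codewords.
Minimum distance d = smallest w > 0 with A_w > 0 = 2.
Sanity: Σ A_w = 8 = 2^3 = 8 ✓.


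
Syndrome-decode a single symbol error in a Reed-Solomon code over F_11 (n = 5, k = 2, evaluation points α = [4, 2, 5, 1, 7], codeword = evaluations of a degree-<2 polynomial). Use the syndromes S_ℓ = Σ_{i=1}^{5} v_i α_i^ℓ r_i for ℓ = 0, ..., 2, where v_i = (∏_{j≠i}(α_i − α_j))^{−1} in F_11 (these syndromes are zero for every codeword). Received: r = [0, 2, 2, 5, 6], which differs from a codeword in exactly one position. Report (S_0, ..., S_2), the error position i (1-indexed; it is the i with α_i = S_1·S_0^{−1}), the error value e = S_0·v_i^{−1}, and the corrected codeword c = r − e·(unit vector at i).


S = (2, 4, 8), error at position 2, error magnitude e = 6, c = [0, 7, 2, 5, 6].

Step 1: column multipliers v_i = (∏_{j≠i}(α_i − α_j))^{−1} mod 11.
  i = 1 (α = 4): (4−2)(4−5)(4−1)(4−7) = 2·(−1)·3·(−3) = 18 ≡ 7, so v_1 = 7^{−1} = 8 (mod 11).
  i = 2 (α = 2): (2−4)(2−5)(2−1)(2−7) = (−2)·(−3)·1·(−5) = −30 ≡ 3, so v_2 = 3^{−1} = 4 (mod 11).
  i = 3 (α = 5): (5−4)(5−2)(5−1)(5−7) = 1·3·4·(−2) = −24 ≡ 9, so v_3 = 9^{−1} = 5 (mod 11).
  i = 4 (α = 1): (1−4)(1−2)(1−5)(1−7) = (−3)·(−1)·(−4)·(−6) = 72 ≡ 6, so v_4 = 6^{−1} = 2 (mod 11).
  i = 5 (α = 7): (7−4)(7−2)(7−5)(7−1) = 3·5·2·6 = 180 ≡ 4, so v_5 = 4^{−1} = 3 (mod 11).
  v = [8, 4, 5, 2, 3].
Step 2: syndromes of r = [0, 2, 2, 5, 6] (all sums mod 11).
  S_0 = Σ v_i r_i = 8·0 + 4·2 + 5·2 + 2·5 + 3·6 = 46 ≡ 2.
  S_1 = Σ v_i α_i r_i = 8·4·0 + 4·2·2 + 5·5·2 + 2·1·5 + 3·7·6 = 202 ≡ 4.
  α_i^2 mod 11 = [5, 4, 3, 1, 5].
  S_2 = Σ v_i α_i^2 r_i = 8·5·0 + 4·4·2 + 5·3·2 + 2·1·5 + 3·5·6 = 162 ≡ 8.
  S = (2, 4, 8) ≠ 0, so r is not a codeword (an error is present).
Step 3: locate the error. For a single error e at position i, S_ℓ = v_i·e·α_i^ℓ, so α_err = S_1/S_0.
  S_0^{−1} = 2^{−1} = 6 (mod 11), so α_err = 4·6 = 24 ≡ 2 = α_2. Error position i = 2.
  Consistency check: S_2/S_1 = 8·3 = 24 ≡ 2 = α_err ✓ (single-error assumption holds).
Step 4: error magnitude e = S_0/v_2 = S_0·∏_{j≠2}(α_2 − α_j) = 2·3 = 6 ≡ 6 (mod 11).
Step 5: correct position 2: c_2 = r_2 − e = 2 − 6 ≡ 7 (mod 11). Hence c = [0, 7, 2, 5, 6].
  Check: interpolating c through the α_i gives m(x) = 3 + 2·x (degree < 2) with m(α_i) = c_i for every i, so c is indeed a codeword.


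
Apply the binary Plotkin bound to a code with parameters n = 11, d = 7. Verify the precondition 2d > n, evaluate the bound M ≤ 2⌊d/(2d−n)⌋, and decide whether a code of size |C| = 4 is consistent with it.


Plotkin bound M ≤ 4; given |C| = 4 ≤ bound (satisfied).

Check applicability: 2d = 14, n = 11.
2d − n = 3 > 0, so Plotkin applies.
Compute d/(2d−n) = 7/3 ≈ 2.3333.
⌊d/(2d−n)⌋ = 2.
Plotkin bound: M ≤ 2·2 = 4.
Given |C| = 4, check: satisfied.
This |C| is at the Plotkin bound.


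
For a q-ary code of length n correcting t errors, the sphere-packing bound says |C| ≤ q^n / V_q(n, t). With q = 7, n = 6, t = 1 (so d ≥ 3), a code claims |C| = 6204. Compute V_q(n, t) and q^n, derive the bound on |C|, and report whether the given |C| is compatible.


V_q(n, t) = 37, q^n = 117649, Hamming bound = 3179, |C| = 6204 > bound (violated).

Step 1: Compute V_q(n, t) = Σ_{j=0}^1 C(n, j) (q−1)^j.
  j = 0: C(6,0)·(6)^0 = 1·1 = 1.
  j = 1: C(6,1)·(6)^1 = 6·6 = 36.
  V_q(n, t) = 1 + 36 = 37.
Step 2: q^n = 7^6 = 117649.
Step 3: Hamming bound ⌊q^n / V_q(n,t)⌋ = ⌊117649/37⌋ = 3179.
Step 4: Compare |C| = 6204 to 3179: violated.
The claimed |C| lies above the Hamming bound, so no 7-ary code of length 6 with d ≥ 3 can have 6204 codewords.


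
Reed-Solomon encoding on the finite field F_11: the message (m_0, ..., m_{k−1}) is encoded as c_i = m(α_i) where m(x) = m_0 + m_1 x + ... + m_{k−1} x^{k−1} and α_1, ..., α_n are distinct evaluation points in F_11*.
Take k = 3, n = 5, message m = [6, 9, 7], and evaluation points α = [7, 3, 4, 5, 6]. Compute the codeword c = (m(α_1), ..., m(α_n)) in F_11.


c = [5, 8, 0, 6, 4]

Message polynomial: m(x) = 6 + 9·x + 7·x^2 (mod 11).
For each evaluation point α_i, compute m(α_i) mod 11:
  α_1 = 7: Horner steps 7 → 3 → 5, so m(7) = 5.
  α_2 = 3: Horner steps 7 → 8 → 8, so m(3) = 8.
  α_3 = 4: Horner steps 7 → 4 → 0, so m(4) = 0.
  α_4 = 5: Horner steps 7 → 0 → 6, so m(5) = 6.
  α_5 = 6: Horner steps 7 → 7 → 4, so m(6) = 4.
Codeword c = [5, 8, 0, 6, 4] ∈ F_11^5.


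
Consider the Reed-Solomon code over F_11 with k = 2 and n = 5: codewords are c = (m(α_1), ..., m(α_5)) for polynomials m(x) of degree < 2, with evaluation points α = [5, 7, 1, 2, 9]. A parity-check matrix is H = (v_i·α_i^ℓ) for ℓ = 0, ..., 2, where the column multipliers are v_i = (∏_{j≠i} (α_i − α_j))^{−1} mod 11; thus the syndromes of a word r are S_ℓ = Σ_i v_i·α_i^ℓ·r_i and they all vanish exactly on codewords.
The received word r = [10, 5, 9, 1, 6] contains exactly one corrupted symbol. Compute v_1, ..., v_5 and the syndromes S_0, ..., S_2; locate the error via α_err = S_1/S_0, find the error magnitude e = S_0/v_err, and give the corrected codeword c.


S = (9, 4, 3), error at position 5, error magnitude e = 6, c = [10, 5, 9, 1, 0].

Step 1: column multipliers v_i = (∏_{j≠i}(α_i − α_j))^{−1} mod 11.
  i = 1 (α = 5): (5−7)(5−1)(5−2)(5−9) = (−2)·4·3·(−4) = 96 ≡ 8, so v_1 = 8^{−1} = 7 (mod 11).
  i = 2 (α = 7): (7−5)(7−1)(7−2)(7−9) = 2·6·5·(−2) = −120 ≡ 1, so v_2 = 1^{−1} = 1 (mod 11).
  i = 3 (α = 1): (1−5)(1−7)(1−2)(1−9) = (−4)·(−6)·(−1)·(−8) = 192 ≡ 5, so v_3 = 5^{−1} = 9 (mod 11).
  i = 4 (α = 2): (2−5)(2−7)(2−1)(2−9) = (−3)·(−5)·1·(−7) = −105 ≡ 5, so v_4 = 5^{−1} = 9 (mod 11).
  i = 5 (α = 9): (9−5)(9−7)(9−1)(9−2) = 4·2·8·7 = 448 ≡ 8, so v_5 = 8^{−1} = 7 (mod 11).
  v = [7, 1, 9, 9, 7].
Step 2: syndromes of r = [10, 5, 9, 1, 6] (all sums mod 11).
  S_0 = Σ v_i r_i = 7·10 + 1·5 + 9·9 + 9·1 + 7·6 = 207 ≡ 9.
  S_1 = Σ v_i α_i r_i = 7·5·10 + 1·7·5 + 9·1·9 + 9·2·1 + 7·9·6 = 862 ≡ 4.
  α_i^2 mod 11 = [3, 5, 1, 4, 4].
  S_2 = Σ v_i α_i^2 r_i = 7·3·10 + 1·5·5 + 9·1·9 + 9·4·1 + 7·4·6 = 520 ≡ 3.
  S = (9, 4, 3) ≠ 0, so r is not a codeword (an error is present).
Step 3: locate the error. For a single error e at position i, S_ℓ = v_i·e·α_i^ℓ, so α_err = S_1/S_0.
  S_0^{−1} = 9^{−1} = 5 (mod 11), so α_err = 4·5 = 20 ≡ 9 = α_5. Error position i = 5.
  Consistency check: S_2/S_1 = 3·3 = 9 ≡ 9 = α_err ✓ (single-error assumption holds).
Step 4: error magnitude e = S_0/v_5 = S_0·∏_{j≠5}(α_5 − α_j) = 9·8 = 72 ≡ 6 (mod 11).
Step 5: correct position 5: c_5 = r_5 − e = 6 − 6 ≡ 0 (mod 11). Hence c = [10, 5, 9, 1, 0].
  Check: interpolating c through the α_i gives m(x) = 6 + 3·x (degree < 2) with m(α_i) = c_i for every i, so c is indeed a codeword.


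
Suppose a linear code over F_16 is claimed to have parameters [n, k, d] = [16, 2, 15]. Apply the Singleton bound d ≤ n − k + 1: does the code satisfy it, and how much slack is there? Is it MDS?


Singleton RHS = n − k + 1 = 15, slack = 0, bound satisfied, MDS.

Singleton bound: d ≤ n − k + 1.
Here n = 16, k = 2, so n − k + 1 = 15.
Given d = 15, check d ≤ 15: YES.
Slack = (n − k + 1) − d = 0.
The code is MDS (slack = 0).
Description: the claimed parameters are [16, 2, 15]_16; such a code would be MDS (meets Singleton bound).


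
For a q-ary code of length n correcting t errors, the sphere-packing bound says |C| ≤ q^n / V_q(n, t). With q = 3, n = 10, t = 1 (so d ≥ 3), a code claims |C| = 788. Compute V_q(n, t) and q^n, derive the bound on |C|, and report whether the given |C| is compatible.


V_q(n, t) = 21, q^n = 59049, Hamming bound = 2811, |C| = 788 ≤ bound (satisfied).

Step 1: Compute V_q(n, t) = Σ_{j=0}^1 C(n, j) (q−1)^j.
  j = 0: C(10,0)·(2)^0 = 1·1 = 1.
  j = 1: C(10,1)·(2)^1 = 10·2 = 20.
  V_q(n, t) = 1 + 20 = 21.
Step 2: q^n = 3^10 = 59049.
Step 3: Hamming bound ⌊q^n / V_q(n,t)⌋ = ⌊59049/21⌋ = 2811.
Step 4: Compare |C| = 788 to 2811: satisfied.
The claimed |C| lies below the Hamming bound.


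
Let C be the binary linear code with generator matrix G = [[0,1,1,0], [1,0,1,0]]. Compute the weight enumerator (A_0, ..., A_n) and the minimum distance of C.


Weight distribution: A_0 = 1, A_2 = 3. Minimum distance d = 2.

Enumerate all 2^2 = 4 messages m ∈ F_2^2.
For each, compute codeword c = mG in F_2^4, then tally its weight.
  m = 00 → c = 0000, weight = 0.
  m = 10 → c = 0110, weight = 2.
  m = 01 → c = 1010, weight = 2.
  m = 11 → c = 1100, weight = 2.
Tally weights:
  weight 0: 1 codewords.
  weight 2: 3 codewords.
Minimum distance d = smallest w > 0 with A_w > 0 = 2.
Sanity: Σ A_w = 4 = 2^2 = 4 ✓.


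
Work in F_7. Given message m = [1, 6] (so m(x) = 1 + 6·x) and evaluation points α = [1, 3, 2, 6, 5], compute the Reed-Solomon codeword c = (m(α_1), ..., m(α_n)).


c = [0, 5, 6, 2, 3]

Message polynomial: m(x) = 1 + 6·x (mod 7).
For each evaluation point α_i, compute m(α_i) mod 7:
  α_1 = 1: Horner steps 6 → 0, so m(1) = 0.
  α_2 = 3: Horner steps 6 → 5, so m(3) = 5.
  α_3 = 2: Horner steps 6 → 6, so m(2) = 6.
  α_4 = 6: Horner steps 6 → 2, so m(6) = 2.
  α_5 = 5: Horner steps 6 → 3, so m(5) = 3.
Codeword c = [0, 5, 6, 2, 3] ∈ F_7^5.


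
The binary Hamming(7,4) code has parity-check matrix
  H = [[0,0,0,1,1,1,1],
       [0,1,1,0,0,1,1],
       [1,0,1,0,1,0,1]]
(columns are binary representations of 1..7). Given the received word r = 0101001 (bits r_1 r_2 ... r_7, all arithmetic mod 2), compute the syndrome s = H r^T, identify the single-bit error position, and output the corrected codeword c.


s = (0, 0, 1)^T, error position = 1, corrected codeword c = 1101001

Compute s = H r^T mod 2 one row at a time:
  s_1 = 1 + 0 + 0 + 1 = 2 ≡ 0 (mod 2).
  s_2 = 1 + 0 + 0 + 1 = 2 ≡ 0 (mod 2).
  s_3 = 0 + 0 + 0 + 1 = 1 ≡ 1 (mod 2).
s = (0, 0, 1)^T — this equals column 1 of H (binary 001), so error is at position 1.
Correct: flip bit 1 of r = 0101001 to get c = 1101001.


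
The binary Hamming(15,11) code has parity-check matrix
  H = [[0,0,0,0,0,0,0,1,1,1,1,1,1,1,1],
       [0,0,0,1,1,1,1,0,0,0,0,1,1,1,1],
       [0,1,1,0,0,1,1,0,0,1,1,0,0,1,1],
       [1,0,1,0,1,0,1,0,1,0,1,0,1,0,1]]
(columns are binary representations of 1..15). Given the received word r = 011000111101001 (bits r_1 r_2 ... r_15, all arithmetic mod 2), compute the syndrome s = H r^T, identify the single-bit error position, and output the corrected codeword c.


s = (1, 1, 1, 0)^T, error position = 14, corrected codeword c = 011000111101011

Compute s = H r^T mod 2 one row at a time:
  s_1 = 1 + 1 + 1 + 0 + 1 + 0 + 0 + 1 = 5 ≡ 1 (mod 2).
  s_2 = 0 + 0 + 0 + 1 + 1 + 0 + 0 + 1 = 3 ≡ 1 (mod 2).
  s_3 = 1 + 1 + 0 + 1 + 1 + 0 + 0 + 1 = 5 ≡ 1 (mod 2).
  s_4 = 0 + 1 + 0 + 1 + 1 + 0 + 0 + 1 = 4 ≡ 0 (mod 2).
s = (1, 1, 1, 0)^T — this equals column 14 of H (binary 1110), so error is at position 14.
Correct: flip bit 14 of r = 011000111101001 to get c = 011000111101011.


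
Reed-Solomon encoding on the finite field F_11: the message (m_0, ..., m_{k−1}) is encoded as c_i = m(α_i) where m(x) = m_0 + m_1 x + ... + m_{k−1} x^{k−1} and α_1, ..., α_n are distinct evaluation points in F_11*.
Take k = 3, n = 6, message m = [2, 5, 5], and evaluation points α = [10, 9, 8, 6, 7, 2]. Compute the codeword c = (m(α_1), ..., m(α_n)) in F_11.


c = [2, 1, 10, 3, 7, 10]

Message polynomial: m(x) = 2 + 5·x + 5·x^2 (mod 11).
For each evaluation point α_i, compute m(α_i) mod 11:
  α_1 = 10: Horner steps 5 → 0 → 2, so m(10) = 2.
  α_2 = 9: Horner steps 5 → 6 → 1, so m(9) = 1.
  α_3 = 8: Horner steps 5 → 1 → 10, so m(8) = 10.
  α_4 = 6: Horner steps 5 → 2 → 3, so m(6) = 3.
  α_5 = 7: Horner steps 5 → 7 → 7, so m(7) = 7.
  α_6 = 2: Horner steps 5 → 4 → 10, so m(2) = 10.
Codeword c = [2, 1, 10, 3, 7, 10] ∈ F_11^6.


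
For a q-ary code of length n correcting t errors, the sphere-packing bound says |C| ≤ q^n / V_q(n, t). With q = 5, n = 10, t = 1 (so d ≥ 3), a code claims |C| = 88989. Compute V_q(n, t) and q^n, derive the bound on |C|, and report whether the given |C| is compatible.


V_q(n, t) = 41, q^n = 9765625, Hamming bound = 238185, |C| = 88989 ≤ bound (satisfied).

Step 1: Compute V_q(n, t) = Σ_{j=0}^1 C(n, j) (q−1)^j.
  j = 0: C(10,0)·(4)^0 = 1·1 = 1.
  j = 1: C(10,1)·(4)^1 = 10·4 = 40.
  V_q(n, t) = 1 + 40 = 41.
Step 2: q^n = 5^10 = 9765625.
Step 3: Hamming bound ⌊q^n / V_q(n,t)⌋ = ⌊9765625/41⌋ = 238185.
Step 4: Compare |C| = 88989 to 238185: satisfied.
The claimed |C| lies below the Hamming bound.


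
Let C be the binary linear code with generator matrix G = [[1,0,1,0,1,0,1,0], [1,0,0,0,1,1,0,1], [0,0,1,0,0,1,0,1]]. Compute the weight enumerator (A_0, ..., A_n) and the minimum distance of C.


Weight distribution: A_0 = 1, A_1 = 1, A_3 = 2, A_4 = 3, A_5 = 1. Minimum distance d = 1.

Enumerate all 2^3 = 8 messages m ∈ F_2^3.
For each, compute codeword c = mG in F_2^8, then tally its weight.
  m = 000 → c = 00000000, weight = 0.
  m = 100 → c = 10101010, weight = 4.
  m = 010 → c = 10001101, weight = 4.
  m = 110 → c = 00100111, weight = 4.
  m = 001 → c = 00100101, weight = 3.
  m = 101 → c = 10001111, weight = 5.
  m = 011 → c = 10101000, weight = 3.
  m = 111 → c = 00000010, weight = 1.
Tally weights:
  weight 0: 1 codewords.
  weight 1: 1 codewords.
  weight 3: 2 codewords.
  weight 4: 3 codewords.
  weight 5: 1 codewords.
Minimum distance d = smallest w > 0 with A_w > 0 = 1.
Sanity: Σ A_w = 8 = 2^3 = 8 ✓.


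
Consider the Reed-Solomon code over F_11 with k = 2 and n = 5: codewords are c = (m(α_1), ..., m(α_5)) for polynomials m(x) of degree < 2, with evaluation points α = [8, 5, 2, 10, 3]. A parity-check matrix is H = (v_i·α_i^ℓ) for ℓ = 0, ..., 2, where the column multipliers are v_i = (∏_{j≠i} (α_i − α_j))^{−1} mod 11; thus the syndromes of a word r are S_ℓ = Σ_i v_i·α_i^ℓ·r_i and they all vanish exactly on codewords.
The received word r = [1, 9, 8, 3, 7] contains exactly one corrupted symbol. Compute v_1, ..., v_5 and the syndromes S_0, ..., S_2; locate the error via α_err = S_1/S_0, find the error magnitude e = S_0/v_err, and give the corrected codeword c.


S = (2, 4, 8), error at position 3, error magnitude e = 2, c = [1, 9, 6, 3, 7].

Step 1: column multipliers v_i = (∏_{j≠i}(α_i − α_j))^{−1} mod 11.
  i = 1 (α = 8): (8−5)(8−2)(8−10)(8−3) = 3·6·(−2)·5 = −180 ≡ 7, so v_1 = 7^{−1} = 8 (mod 11).
  i = 2 (α = 5): (5−8)(5−2)(5−10)(5−3) = (−3)·3·(−5)·2 = 90 ≡ 2, so v_2 = 2^{−1} = 6 (mod 11).
  i = 3 (α = 2): (2−8)(2−5)(2−10)(2−3) = (−6)·(−3)·(−8)·(−1) = 144 ≡ 1, so v_3 = 1^{−1} = 1 (mod 11).
  i = 4 (α = 10): (10−8)(10−5)(10−2)(10−3) = 2·5·8·7 = 560 ≡ 10, so v_4 = 10^{−1} = 10 (mod 11).
  i = 5 (α = 3): (3−8)(3−5)(3−2)(3−10) = (−5)·(−2)·1·(−7) = −70 ≡ 7, so v_5 = 7^{−1} = 8 (mod 11).
  v = [8, 6, 1, 10, 8].
Step 2: syndromes of r = [1, 9, 8, 3, 7] (all sums mod 11).
  S_0 = Σ v_i r_i = 8·1 + 6·9 + 1·8 + 10·3 + 8·7 = 156 ≡ 2.
  S_1 = Σ v_i α_i r_i = 8·8·1 + 6·5·9 + 1·2·8 + 10·10·3 + 8·3·7 = 818 ≡ 4.
  α_i^2 mod 11 = [9, 3, 4, 1, 9].
  S_2 = Σ v_i α_i^2 r_i = 8·9·1 + 6·3·9 + 1·4·8 + 10·1·3 + 8·9·7 = 800 ≡ 8.
  S = (2, 4, 8) ≠ 0, so r is not a codeword (an error is present).
Step 3: locate the error. For a single error e at position i, S_ℓ = v_i·e·α_i^ℓ, so α_err = S_1/S_0.
  S_0^{−1} = 2^{−1} = 6 (mod 11), so α_err = 4·6 = 24 ≡ 2 = α_3. Error position i = 3.
  Consistency check: S_2/S_1 = 8·3 = 24 ≡ 2 = α_err ✓ (single-error assumption holds).
Step 4: error magnitude e = S_0/v_3 = S_0·∏_{j≠3}(α_3 − α_j) = 2·1 = 2 ≡ 2 (mod 11).
Step 5: correct position 3: c_3 = r_3 − e = 8 − 2 ≡ 6 (mod 11). Hence c = [1, 9, 6, 3, 7].
  Check: interpolating c through the α_i gives m(x) = 4 + 1·x (degree < 2) with m(α_i) = c_i for every i, so c is indeed a codeword.


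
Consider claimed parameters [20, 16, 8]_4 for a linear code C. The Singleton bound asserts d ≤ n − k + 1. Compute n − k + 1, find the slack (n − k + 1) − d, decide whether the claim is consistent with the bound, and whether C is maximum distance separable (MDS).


Singleton RHS = n − k + 1 = 5, slack = -3, bound violated (no such code; not MDS).

Singleton bound: d ≤ n − k + 1.
Here n = 20, k = 16, so n − k + 1 = 5.
Given d = 8, check d ≤ 5: NO.
Slack = (n − k + 1) − d = -3.
The slack is negative: d = 8 exceeds n − k + 1 = 5 by 3, so the Singleton bound is violated and no linear [20, 16, 8]_4 code can exist. In particular it is not MDS (MDS requires d = n − k + 1 exactly).
Description: the claimed parameters are [20, 16, 8]_4; such a code would be impossible (violates the Singleton bound).


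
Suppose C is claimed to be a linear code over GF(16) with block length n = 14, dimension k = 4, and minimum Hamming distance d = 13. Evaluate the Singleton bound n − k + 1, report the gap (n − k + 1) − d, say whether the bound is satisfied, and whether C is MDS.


Singleton RHS = n − k + 1 = 11, slack = -2, bound violated (no such code; not MDS).

Singleton bound: d ≤ n − k + 1.
Here n = 14, k = 4, so n − k + 1 = 11.
Given d = 13, check d ≤ 11: NO.
Slack = (n − k + 1) − d = -2.
The slack is negative: d = 13 exceeds n − k + 1 = 11 by 2, so the Singleton bound is violated and no linear [14, 4, 13]_16 code can exist. In particular it is not MDS (MDS requires d = n − k + 1 exactly).
Description: the claimed parameters are [14, 4, 13]_16; such a code would be impossible (violates the Singleton bound).


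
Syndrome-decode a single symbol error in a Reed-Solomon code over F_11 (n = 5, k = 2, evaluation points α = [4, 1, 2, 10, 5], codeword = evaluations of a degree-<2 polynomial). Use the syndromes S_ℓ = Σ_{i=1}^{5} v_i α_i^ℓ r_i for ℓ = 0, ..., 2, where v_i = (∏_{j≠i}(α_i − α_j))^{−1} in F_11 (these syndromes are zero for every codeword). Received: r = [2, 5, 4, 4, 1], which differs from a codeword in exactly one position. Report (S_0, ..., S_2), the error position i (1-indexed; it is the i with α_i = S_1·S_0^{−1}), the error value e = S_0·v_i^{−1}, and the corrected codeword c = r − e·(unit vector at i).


S = (2, 9, 2), error at position 4, error magnitude e = 8, c = [2, 5, 4, 7, 1].

Step 1: column multipliers v_i = (∏_{j≠i}(α_i − α_j))^{−1} mod 11.
  i = 1 (α = 4): (4−1)(4−2)(4−10)(4−5) = 3·2·(−6)·(−1) = 36 ≡ 3, so v_1 = 3^{−1} = 4 (mod 11).
  i = 2 (α = 1): (1−4)(1−2)(1−10)(1−5) = (−3)·(−1)·(−9)·(−4) = 108 ≡ 9, so v_2 = 9^{−1} = 5 (mod 11).
  i = 3 (α = 2): (2−4)(2−1)(2−10)(2−5) = (−2)·1·(−8)·(−3) = −48 ≡ 7, so v_3 = 7^{−1} = 8 (mod 11).
  i = 4 (α = 10): (10−4)(10−1)(10−2)(10−5) = 6·9·8·5 = 2160 ≡ 4, so v_4 = 4^{−1} = 3 (mod 11).
  i = 5 (α = 5): (5−4)(5−1)(5−2)(5−10) = 1·4·3·(−5) = −60 ≡ 6, so v_5 = 6^{−1} = 2 (mod 11).
  v = [4, 5, 8, 3, 2].
Step 2: syndromes of r = [2, 5, 4, 4, 1] (all sums mod 11).
  S_0 = Σ v_i r_i = 4·2 + 5·5 + 8·4 + 3·4 + 2·1 = 79 ≡ 2.
  S_1 = Σ v_i α_i r_i = 4·4·2 + 5·1·5 + 8·2·4 + 3·10·4 + 2·5·1 = 251 ≡ 9.
  α_i^2 mod 11 = [5, 1, 4, 1, 3].
  S_2 = Σ v_i α_i^2 r_i = 4·5·2 + 5·1·5 + 8·4·4 + 3·1·4 + 2·3·1 = 211 ≡ 2.
  S = (2, 9, 2) ≠ 0, so r is not a codeword (an error is present).
Step 3: locate the error. For a single error e at position i, S_ℓ = v_i·e·α_i^ℓ, so α_err = S_1/S_0.
  S_0^{−1} = 2^{−1} = 6 (mod 11), so α_err = 9·6 = 54 ≡ 10 = α_4. Error position i = 4.
  Consistency check: S_2/S_1 = 2·5 = 10 ≡ 10 = α_err ✓ (single-error assumption holds).
Step 4: error magnitude e = S_0/v_4 = S_0·∏_{j≠4}(α_4 − α_j) = 2·4 = 8 ≡ 8 (mod 11).
Step 5: correct position 4: c_4 = r_4 − e = 4 − 8 ≡ 7 (mod 11). Hence c = [2, 5, 4, 7, 1].
  Check: interpolating c through the α_i gives m(x) = 6 + 10·x (degree < 2) with m(α_i) = c_i for every i, so c is indeed a codeword.


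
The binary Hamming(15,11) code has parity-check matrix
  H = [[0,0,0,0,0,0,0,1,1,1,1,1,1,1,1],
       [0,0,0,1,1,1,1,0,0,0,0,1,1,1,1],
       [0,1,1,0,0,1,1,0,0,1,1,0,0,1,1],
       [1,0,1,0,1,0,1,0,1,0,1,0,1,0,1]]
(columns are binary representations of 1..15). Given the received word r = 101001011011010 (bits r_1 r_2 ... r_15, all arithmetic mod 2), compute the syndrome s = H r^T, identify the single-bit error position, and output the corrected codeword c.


s = (1, 1, 0, 0)^T, error position = 12, corrected codeword c = 101001011010010

Compute s = H r^T mod 2 one row at a time:
  s_1 = 1 + 1 + 0 + 1 + 1 + 0 + 1 + 0 = 5 ≡ 1 (mod 2).
  s_2 = 0 + 0 + 1 + 0 + 1 + 0 + 1 + 0 = 3 ≡ 1 (mod 2).
  s_3 = 0 + 1 + 1 + 0 + 0 + 1 + 1 + 0 = 4 ≡ 0 (mod 2).
  s_4 = 1 + 1 + 0 + 0 + 1 + 1 + 0 + 0 = 4 ≡ 0 (mod 2).
s = (1, 1, 0, 0)^T — this equals column 12 of H (binary 1100), so error is at position 12.
Correct: flip bit 12 of r = 101001011011010 to get c = 101001011010010.


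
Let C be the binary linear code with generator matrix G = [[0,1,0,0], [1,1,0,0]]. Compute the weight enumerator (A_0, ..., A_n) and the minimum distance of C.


Weight distribution: A_0 = 1, A_1 = 2, A_2 = 1. Minimum distance d = 1.

Enumerate all 2^2 = 4 messages m ∈ F_2^2.
For each, compute codeword c = mG in F_2^4, then tally its weight.
  m = 00 → c = 0000, weight = 0.
  m = 10 → c = 0100, weight = 1.
  m = 01 → c = 1100, weight = 2.
  m = 11 → c = 1000, weight = 1.
Tally weights:
  weight 0: 1 codewords.
  weight 1: 2 codewords.
  weight 2: 1 codewords.
Minimum distance d = smallest w > 0 with A_w > 0 = 1.
Sanity: Σ A_w = 4 = 2^2 = 4 ✓.


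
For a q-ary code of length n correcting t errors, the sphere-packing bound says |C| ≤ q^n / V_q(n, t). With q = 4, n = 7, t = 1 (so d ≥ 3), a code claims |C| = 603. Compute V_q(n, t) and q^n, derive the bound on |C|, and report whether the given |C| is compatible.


V_q(n, t) = 22, q^n = 16384, Hamming bound = 744, |C| = 603 ≤ bound (satisfied).

Step 1: Compute V_q(n, t) = Σ_{j=0}^1 C(n, j) (q−1)^j.
  j = 0: C(7,0)·(3)^0 = 1·1 = 1.
  j = 1: C(7,1)·(3)^1 = 7·3 = 21.
  V_q(n, t) = 1 + 21 = 22.
Step 2: q^n = 4^7 = 16384.
Step 3: Hamming bound ⌊q^n / V_q(n,t)⌋ = ⌊16384/22⌋ = 744.
Step 4: Compare |C| = 603 to 744: satisfied.
The claimed |C| lies below the Hamming bound.


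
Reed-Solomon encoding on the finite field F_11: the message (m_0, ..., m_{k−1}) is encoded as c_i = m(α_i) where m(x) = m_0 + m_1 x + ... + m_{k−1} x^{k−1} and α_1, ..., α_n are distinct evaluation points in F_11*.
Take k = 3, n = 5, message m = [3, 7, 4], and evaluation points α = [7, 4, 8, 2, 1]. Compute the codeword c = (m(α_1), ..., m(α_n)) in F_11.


c = [6, 7, 7, 0, 3]

Message polynomial: m(x) = 3 + 7·x + 4·x^2 (mod 11).
For each evaluation point α_i, compute m(α_i) mod 11:
  α_1 = 7: Horner steps 4 → 2 → 6, so m(7) = 6.
  α_2 = 4: Horner steps 4 → 1 → 7, so m(4) = 7.
  α_3 = 8: Horner steps 4 → 6 → 7, so m(8) = 7.
  α_4 = 2: Horner steps 4 → 4 → 0, so m(2) = 0.
  α_5 = 1: Horner steps 4 → 0 → 3, so m(1) = 3.
Codeword c = [6, 7, 7, 0, 3] ∈ F_11^5.


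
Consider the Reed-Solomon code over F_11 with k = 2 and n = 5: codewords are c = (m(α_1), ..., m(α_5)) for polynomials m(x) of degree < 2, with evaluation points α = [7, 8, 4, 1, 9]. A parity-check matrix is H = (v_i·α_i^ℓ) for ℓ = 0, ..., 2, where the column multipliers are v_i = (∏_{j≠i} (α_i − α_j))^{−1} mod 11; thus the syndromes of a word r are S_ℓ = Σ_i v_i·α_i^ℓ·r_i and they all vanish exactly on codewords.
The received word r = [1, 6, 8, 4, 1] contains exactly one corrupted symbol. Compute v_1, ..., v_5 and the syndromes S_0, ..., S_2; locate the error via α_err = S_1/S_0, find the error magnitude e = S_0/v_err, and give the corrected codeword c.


S = (4, 3, 5), error at position 5, error magnitude e = 1, c = [1, 6, 8, 4, 0].

Step 1: column multipliers v_i = (∏_{j≠i}(α_i − α_j))^{−1} mod 11.
  i = 1 (α = 7): (7−8)(7−4)(7−1)(7−9) = (−1)·3·6·(−2) = 36 ≡ 3, so v_1 = 3^{−1} = 4 (mod 11).
  i = 2 (α = 8): (8−7)(8−4)(8−1)(8−9) = 1·4·7·(−1) = −28 ≡ 5, so v_2 = 5^{−1} = 9 (mod 11).
  i = 3 (α = 4): (4−7)(4−8)(4−1)(4−9) = (−3)·(−4)·3·(−5) = −180 ≡ 7, so v_3 = 7^{−1} = 8 (mod 11).
  i = 4 (α = 1): (1−7)(1−8)(1−4)(1−9) = (−6)·(−7)·(−3)·(−8) = 1008 ≡ 7, so v_4 = 7^{−1} = 8 (mod 11).
  i = 5 (α = 9): (9−7)(9−8)(9−4)(9−1) = 2·1·5·8 = 80 ≡ 3, so v_5 = 3^{−1} = 4 (mod 11).
  v = [4, 9, 8, 8, 4].
Step 2: syndromes of r = [1, 6, 8, 4, 1] (all sums mod 11).
  S_0 = Σ v_i r_i = 4·1 + 9·6 + 8·8 + 8·4 + 4·1 = 158 ≡ 4.
  S_1 = Σ v_i α_i r_i = 4·7·1 + 9·8·6 + 8·4·8 + 8·1·4 + 4·9·1 = 784 ≡ 3.
  α_i^2 mod 11 = [5, 9, 5, 1, 4].
  S_2 = Σ v_i α_i^2 r_i = 4·5·1 + 9·9·6 + 8·5·8 + 8·1·4 + 4·4·1 = 874 ≡ 5.
  S = (4, 3, 5) ≠ 0, so r is not a codeword (an error is present).
Step 3: locate the error. For a single error e at position i, S_ℓ = v_i·e·α_i^ℓ, so α_err = S_1/S_0.
  S_0^{−1} = 4^{−1} = 3 (mod 11), so α_err = 3·3 = 9 ≡ 9 = α_5. Error position i = 5.
  Consistency check: S_2/S_1 = 5·4 = 20 ≡ 9 = α_err ✓ (single-error assumption holds).
Step 4: error magnitude e = S_0/v_5 = S_0·∏_{j≠5}(α_5 − α_j) = 4·3 = 12 ≡ 1 (mod 11).
Step 5: correct position 5: c_5 = r_5 − e = 1 − 1 ≡ 0 (mod 11). Hence c = [1, 6, 8, 4, 0].
  Check: interpolating c through the α_i gives m(x) = 10 + 5·x (degree < 2) with m(α_i) = c_i for every i, so c is indeed a codeword.


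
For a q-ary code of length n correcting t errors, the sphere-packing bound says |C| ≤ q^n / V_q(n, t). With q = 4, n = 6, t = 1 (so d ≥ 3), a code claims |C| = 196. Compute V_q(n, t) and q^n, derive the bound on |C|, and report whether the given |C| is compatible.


V_q(n, t) = 19, q^n = 4096, Hamming bound = 215, |C| = 196 ≤ bound (satisfied).

Step 1: Compute V_q(n, t) = Σ_{j=0}^1 C(n, j) (q−1)^j.
  j = 0: C(6,0)·(3)^0 = 1·1 = 1.
  j = 1: C(6,1)·(3)^1 = 6·3 = 18.
  V_q(n, t) = 1 + 18 = 19.
Step 2: q^n = 4^6 = 4096.
Step 3: Hamming bound ⌊q^n / V_q(n,t)⌋ = ⌊4096/19⌋ = 215.
Step 4: Compare |C| = 196 to 215: satisfied.
The claimed |C| lies below the Hamming bound.
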